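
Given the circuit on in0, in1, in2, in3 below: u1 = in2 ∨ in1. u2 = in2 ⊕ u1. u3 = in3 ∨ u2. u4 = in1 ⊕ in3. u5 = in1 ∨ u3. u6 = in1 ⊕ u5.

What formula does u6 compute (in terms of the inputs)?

u1 = in2 ∨ in1
u2 = in2 ⊕ u1 = in2 ⊕ (in2 ∨ in1)
u3 = in3 ∨ u2 = in3 ∨ (in2 ⊕ (in2 ∨ in1))
u5 = in1 ∨ u3 = in1 ∨ (in3 ∨ (in2 ⊕ (in2 ∨ in1)))
u6 = in1 ⊕ u5 = in1 ⊕ (in1 ∨ (in3 ∨ (in2 ⊕ (in2 ∨ in1))))

in1 ⊕ (in1 ∨ (in3 ∨ (in2 ⊕ (in2 ∨ in1))))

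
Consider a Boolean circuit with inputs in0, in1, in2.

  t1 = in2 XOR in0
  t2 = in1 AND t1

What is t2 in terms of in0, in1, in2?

t1 = in2 XOR in0
t2 = in1 AND t1 = in1 AND (in2 XOR in0)

in1 AND (in2 XOR in0)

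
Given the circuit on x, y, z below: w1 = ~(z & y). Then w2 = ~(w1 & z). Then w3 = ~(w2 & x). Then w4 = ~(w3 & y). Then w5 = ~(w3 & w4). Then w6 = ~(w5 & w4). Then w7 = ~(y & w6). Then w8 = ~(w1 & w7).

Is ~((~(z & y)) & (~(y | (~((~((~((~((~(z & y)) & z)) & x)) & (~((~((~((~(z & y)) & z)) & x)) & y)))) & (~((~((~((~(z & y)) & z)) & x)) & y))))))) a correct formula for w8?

No

w1 = ~(z & y)
w2 = ~(w1 & z) = ~((~(z & y)) & z)
w3 = ~(w2 & x) = ~((~((~(z & y)) & z)) & x)
w4 = ~(w3 & y) = ~((~((~((~(z & y)) & z)) & x)) & y)
w5 = ~(w3 & w4) = ~((~((~((~(z & y)) & z)) & x)) & (~((~((~((~(z & y)) & z)) & x)) & y)))
w6 = ~(w5 & w4) = ~((~((~((~((~(z & y)) & z)) & x)) & (~((~((~((~(z & y)) & z)) & x)) & y)))) & (~((~((~((~(z & y)) & z)) & x)) & y)))
w7 = ~(y & w6) = ~(y & (~((~((~((~((~(z & y)) & z)) & x)) & (~((~((~((~(z & y)) & z)) & x)) & y)))) & (~((~((~((~(z & y)) & z)) & x)) & y)))))
w8 = ~(w1 & w7) = ~((~(z & y)) & (~(y & (~((~((~((~((~(z & y)) & z)) & x)) & (~((~((~((~(z & y)) & z)) & x)) & y)))) & (~((~((~((~(z & y)) & z)) & x)) & y)))))))
At x=0, y=0, z=0: circuit gives 0, formula gives 1.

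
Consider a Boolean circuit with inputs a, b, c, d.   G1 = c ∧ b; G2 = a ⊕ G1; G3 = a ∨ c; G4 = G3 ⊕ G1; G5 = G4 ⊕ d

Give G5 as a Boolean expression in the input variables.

G1 = c ∧ b
G3 = a ∨ c
G4 = G3 ⊕ G1 = (a ∨ c) ⊕ (c ∧ b)
G5 = G4 ⊕ d = ((a ∨ c) ⊕ (c ∧ b)) ⊕ d

((a ∨ c) ⊕ (c ∧ b)) ⊕ d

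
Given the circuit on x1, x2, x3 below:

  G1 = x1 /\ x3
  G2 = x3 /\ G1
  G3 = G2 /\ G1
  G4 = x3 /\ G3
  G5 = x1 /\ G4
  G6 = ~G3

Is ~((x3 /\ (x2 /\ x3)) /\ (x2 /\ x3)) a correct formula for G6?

No

G1 = x1 /\ x3
G2 = x3 /\ G1 = x3 /\ (x1 /\ x3)
G3 = G2 /\ G1 = (x3 /\ (x1 /\ x3)) /\ (x1 /\ x3)
G6 = ~G3 = ~((x3 /\ (x1 /\ x3)) /\ (x1 /\ x3))
At x1=0, x2=1, x3=1: circuit gives 1, formula gives 0.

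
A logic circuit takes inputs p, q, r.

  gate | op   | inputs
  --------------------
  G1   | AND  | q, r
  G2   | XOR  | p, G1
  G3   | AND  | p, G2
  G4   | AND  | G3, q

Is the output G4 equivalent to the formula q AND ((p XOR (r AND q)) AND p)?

Yes

G1 = q AND r
G2 = p XOR G1 = p XOR (q AND r)
G3 = p AND G2 = p AND (p XOR (q AND r))
G4 = G3 AND q = (p AND (p XOR (q AND r))) AND q
At p=0, q=0, r=0: circuit gives 0, formula gives 0.
At p=1, q=1, r=0: circuit gives 1, formula gives 1.
Agrees on all 8 inputs.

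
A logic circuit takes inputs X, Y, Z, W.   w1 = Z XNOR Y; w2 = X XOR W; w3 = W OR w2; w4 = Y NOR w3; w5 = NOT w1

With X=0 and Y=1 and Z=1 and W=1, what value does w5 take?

w1 = 1 XNOR 1 = 1
w5 = NOT 1 = 0

0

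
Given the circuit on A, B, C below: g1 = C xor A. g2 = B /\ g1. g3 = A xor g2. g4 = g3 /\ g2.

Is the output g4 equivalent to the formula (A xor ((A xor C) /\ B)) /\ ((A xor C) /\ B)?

g1 = C xor A
g2 = B /\ g1 = B /\ (C xor A)
g3 = A xor g2 = A xor (B /\ (C xor A))
g4 = g3 /\ g2 = (A xor (B /\ (C xor A))) /\ (B /\ (C xor A))
At A=0, B=0, C=0: circuit gives 0, formula gives 0.
At A=0, B=1, C=1: circuit gives 1, formula gives 1.
Agrees on all 8 inputs.

Yes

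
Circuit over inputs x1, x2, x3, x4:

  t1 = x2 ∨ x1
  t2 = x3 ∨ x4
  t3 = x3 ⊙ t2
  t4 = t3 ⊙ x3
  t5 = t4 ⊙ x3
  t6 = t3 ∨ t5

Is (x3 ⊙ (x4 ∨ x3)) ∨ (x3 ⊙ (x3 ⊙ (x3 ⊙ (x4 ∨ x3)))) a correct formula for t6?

Yes

t2 = x3 ∨ x4
t3 = x3 ⊙ t2 = x3 ⊙ (x3 ∨ x4)
t4 = t3 ⊙ x3 = (x3 ⊙ (x3 ∨ x4)) ⊙ x3
t5 = t4 ⊙ x3 = ((x3 ⊙ (x3 ∨ x4)) ⊙ x3) ⊙ x3
t6 = t3 ∨ t5 = (x3 ⊙ (x3 ∨ x4)) ∨ (((x3 ⊙ (x3 ∨ x4)) ⊙ x3) ⊙ x3)
At x1=0, x2=0, x3=0, x4=1: circuit gives 0, formula gives 0.
At x1=0, x2=0, x3=0, x4=0: circuit gives 1, formula gives 1.
Agrees on all 16 inputs.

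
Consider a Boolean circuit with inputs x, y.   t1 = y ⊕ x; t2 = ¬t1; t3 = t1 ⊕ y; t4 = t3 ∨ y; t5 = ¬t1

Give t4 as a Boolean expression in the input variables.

((y ⊕ x) ⊕ y) ∨ y

t1 = y ⊕ x
t3 = t1 ⊕ y = (y ⊕ x) ⊕ y
t4 = t3 ∨ y = ((y ⊕ x) ⊕ y) ∨ y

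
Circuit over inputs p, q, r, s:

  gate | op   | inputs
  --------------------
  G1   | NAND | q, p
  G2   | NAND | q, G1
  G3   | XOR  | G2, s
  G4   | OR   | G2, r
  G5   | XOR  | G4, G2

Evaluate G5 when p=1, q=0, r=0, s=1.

G1 = 0 NAND 1 = 1
G2 = 0 NAND 1 = 1
G4 = 1 OR 0 = 1
G5 = 1 XOR 1 = 0

0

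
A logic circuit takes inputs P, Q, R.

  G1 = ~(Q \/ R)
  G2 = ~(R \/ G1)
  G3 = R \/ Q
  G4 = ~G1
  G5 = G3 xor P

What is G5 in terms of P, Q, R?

(R \/ Q) xor P

G3 = R \/ Q
G5 = G3 xor P = (R \/ Q) xor P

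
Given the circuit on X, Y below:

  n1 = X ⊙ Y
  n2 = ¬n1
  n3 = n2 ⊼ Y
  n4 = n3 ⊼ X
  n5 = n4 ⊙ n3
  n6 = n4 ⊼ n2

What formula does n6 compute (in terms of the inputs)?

((¬(X ⊙ Y) ⊼ Y) ⊼ X) ⊼ ¬(X ⊙ Y)

n1 = X ⊙ Y
n2 = ¬n1 = ¬(X ⊙ Y)
n3 = n2 ⊼ Y = ¬(X ⊙ Y) ⊼ Y
n4 = n3 ⊼ X = (¬(X ⊙ Y) ⊼ Y) ⊼ X
n6 = n4 ⊼ n2 = ((¬(X ⊙ Y) ⊼ Y) ⊼ X) ⊼ ¬(X ⊙ Y)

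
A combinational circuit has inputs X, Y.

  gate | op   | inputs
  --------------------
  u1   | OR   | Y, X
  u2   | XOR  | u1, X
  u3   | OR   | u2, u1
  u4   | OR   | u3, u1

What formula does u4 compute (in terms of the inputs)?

(((Y OR X) XOR X) OR (Y OR X)) OR (Y OR X)

u1 = Y OR X
u2 = u1 XOR X = (Y OR X) XOR X
u3 = u2 OR u1 = ((Y OR X) XOR X) OR (Y OR X)
u4 = u3 OR u1 = (((Y OR X) XOR X) OR (Y OR X)) OR (Y OR X)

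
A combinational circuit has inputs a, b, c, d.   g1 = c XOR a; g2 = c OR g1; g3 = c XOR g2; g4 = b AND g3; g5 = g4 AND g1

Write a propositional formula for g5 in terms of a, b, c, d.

(b AND (c XOR (c OR (c XOR a)))) AND (c XOR a)

g1 = c XOR a
g2 = c OR g1 = c OR (c XOR a)
g3 = c XOR g2 = c XOR (c OR (c XOR a))
g4 = b AND g3 = b AND (c XOR (c OR (c XOR a)))
g5 = g4 AND g1 = (b AND (c XOR (c OR (c XOR a)))) AND (c XOR a)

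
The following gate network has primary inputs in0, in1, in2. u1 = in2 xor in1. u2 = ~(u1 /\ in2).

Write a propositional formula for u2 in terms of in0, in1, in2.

u1 = in2 xor in1
u2 = ~(u1 /\ in2) = ~((in2 xor in1) /\ in2)

~((in2 xor in1) /\ in2)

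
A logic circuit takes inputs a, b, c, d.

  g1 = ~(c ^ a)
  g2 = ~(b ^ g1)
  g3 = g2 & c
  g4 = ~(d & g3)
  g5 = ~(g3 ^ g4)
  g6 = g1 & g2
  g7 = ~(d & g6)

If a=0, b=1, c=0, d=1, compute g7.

g1 = ~(0 ^ 0) = 1
g2 = ~(1 ^ 1) = 1
g6 = 1 & 1 = 1
g7 = ~(1 & 1) = 0

0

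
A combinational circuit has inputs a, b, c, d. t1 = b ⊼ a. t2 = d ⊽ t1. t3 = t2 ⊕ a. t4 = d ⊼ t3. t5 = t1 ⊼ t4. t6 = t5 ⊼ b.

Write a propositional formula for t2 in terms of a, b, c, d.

t1 = b ⊼ a
t2 = d ⊽ t1 = d ⊽ (b ⊼ a)

d ⊽ (b ⊼ a)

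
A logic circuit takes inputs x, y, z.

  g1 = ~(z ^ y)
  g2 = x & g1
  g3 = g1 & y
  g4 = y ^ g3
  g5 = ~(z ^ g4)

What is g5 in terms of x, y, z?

g1 = ~(z ^ y)
g3 = g1 & y = (~(z ^ y)) & y
g4 = y ^ g3 = y ^ ((~(z ^ y)) & y)
g5 = ~(z ^ g4) = ~(z ^ (y ^ ((~(z ^ y)) & y)))

~(z ^ (y ^ ((~(z ^ y)) & y)))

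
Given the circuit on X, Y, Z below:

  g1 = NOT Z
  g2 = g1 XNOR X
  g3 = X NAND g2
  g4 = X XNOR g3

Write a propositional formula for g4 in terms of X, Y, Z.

g1 = NOT Z
g2 = g1 XNOR X = NOT Z XNOR X
g3 = X NAND g2 = X NAND (NOT Z XNOR X)
g4 = X XNOR g3 = X XNOR (X NAND (NOT Z XNOR X))

X XNOR (X NAND (NOT Z XNOR X))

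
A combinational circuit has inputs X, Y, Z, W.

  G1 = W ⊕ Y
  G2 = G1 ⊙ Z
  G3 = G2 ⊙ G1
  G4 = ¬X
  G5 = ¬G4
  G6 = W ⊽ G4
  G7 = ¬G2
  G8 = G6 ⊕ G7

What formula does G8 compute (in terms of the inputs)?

G1 = W ⊕ Y
G2 = G1 ⊙ Z = (W ⊕ Y) ⊙ Z
G4 = ¬X
G6 = W ⊽ G4 = W ⊽ ¬X
G7 = ¬G2 = ¬((W ⊕ Y) ⊙ Z)
G8 = G6 ⊕ G7 = (W ⊽ ¬X) ⊕ ¬((W ⊕ Y) ⊙ Z)

(W ⊽ ¬X) ⊕ ¬((W ⊕ Y) ⊙ Z)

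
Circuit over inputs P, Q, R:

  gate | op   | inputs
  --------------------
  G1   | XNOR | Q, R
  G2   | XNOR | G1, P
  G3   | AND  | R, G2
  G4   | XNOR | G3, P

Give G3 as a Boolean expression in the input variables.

R AND ((Q XNOR R) XNOR P)

G1 = Q XNOR R
G2 = G1 XNOR P = (Q XNOR R) XNOR P
G3 = R AND G2 = R AND ((Q XNOR R) XNOR P)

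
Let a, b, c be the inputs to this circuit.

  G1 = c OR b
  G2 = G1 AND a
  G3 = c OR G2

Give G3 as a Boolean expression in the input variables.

c OR ((c OR b) AND a)

G1 = c OR b
G2 = G1 AND a = (c OR b) AND a
G3 = c OR G2 = c OR ((c OR b) AND a)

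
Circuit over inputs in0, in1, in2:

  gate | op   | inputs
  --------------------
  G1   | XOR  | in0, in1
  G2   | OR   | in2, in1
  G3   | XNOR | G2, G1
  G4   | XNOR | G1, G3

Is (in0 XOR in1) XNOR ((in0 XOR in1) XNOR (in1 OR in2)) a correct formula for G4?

G1 = in0 XOR in1
G2 = in2 OR in1
G3 = G2 XNOR G1 = (in2 OR in1) XNOR (in0 XOR in1)
G4 = G1 XNOR G3 = (in0 XOR in1) XNOR ((in2 OR in1) XNOR (in0 XOR in1))
At in0=0, in1=0, in2=0: circuit gives 0, formula gives 0.
At in0=0, in1=0, in2=1: circuit gives 1, formula gives 1.
Agrees on all 8 inputs.

Yes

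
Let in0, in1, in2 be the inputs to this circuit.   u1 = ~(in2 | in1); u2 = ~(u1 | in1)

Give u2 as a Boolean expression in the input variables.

u1 = ~(in2 | in1)
u2 = ~(u1 | in1) = ~((~(in2 | in1)) | in1)

~((~(in2 | in1)) | in1)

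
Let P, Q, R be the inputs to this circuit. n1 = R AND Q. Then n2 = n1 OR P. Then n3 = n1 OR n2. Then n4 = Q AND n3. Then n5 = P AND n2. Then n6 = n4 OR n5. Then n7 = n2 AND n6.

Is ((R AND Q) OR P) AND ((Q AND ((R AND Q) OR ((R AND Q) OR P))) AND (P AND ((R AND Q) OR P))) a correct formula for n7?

No

n1 = R AND Q
n2 = n1 OR P = (R AND Q) OR P
n3 = n1 OR n2 = (R AND Q) OR ((R AND Q) OR P)
n4 = Q AND n3 = Q AND ((R AND Q) OR ((R AND Q) OR P))
n5 = P AND n2 = P AND ((R AND Q) OR P)
n6 = n4 OR n5 = (Q AND ((R AND Q) OR ((R AND Q) OR P))) OR (P AND ((R AND Q) OR P))
n7 = n2 AND n6 = ((R AND Q) OR P) AND ((Q AND ((R AND Q) OR ((R AND Q) OR P))) OR (P AND ((R AND Q) OR P)))
At P=0, Q=1, R=1: circuit gives 1, formula gives 0.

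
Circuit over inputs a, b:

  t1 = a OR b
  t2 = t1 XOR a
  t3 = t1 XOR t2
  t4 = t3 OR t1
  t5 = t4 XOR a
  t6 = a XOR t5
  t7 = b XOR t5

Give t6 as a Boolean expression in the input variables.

t1 = a OR b
t2 = t1 XOR a = (a OR b) XOR a
t3 = t1 XOR t2 = (a OR b) XOR ((a OR b) XOR a)
t4 = t3 OR t1 = ((a OR b) XOR ((a OR b) XOR a)) OR (a OR b)
t5 = t4 XOR a = (((a OR b) XOR ((a OR b) XOR a)) OR (a OR b)) XOR a
t6 = a XOR t5 = a XOR ((((a OR b) XOR ((a OR b) XOR a)) OR (a OR b)) XOR a)

a XOR ((((a OR b) XOR ((a OR b) XOR a)) OR (a OR b)) XOR a)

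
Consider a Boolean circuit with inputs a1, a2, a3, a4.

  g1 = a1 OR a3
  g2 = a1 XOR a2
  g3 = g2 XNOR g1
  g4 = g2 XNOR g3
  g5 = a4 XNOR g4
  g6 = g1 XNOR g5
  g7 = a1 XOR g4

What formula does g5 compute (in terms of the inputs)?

g1 = a1 OR a3
g2 = a1 XOR a2
g3 = g2 XNOR g1 = (a1 XOR a2) XNOR (a1 OR a3)
g4 = g2 XNOR g3 = (a1 XOR a2) XNOR ((a1 XOR a2) XNOR (a1 OR a3))
g5 = a4 XNOR g4 = a4 XNOR ((a1 XOR a2) XNOR ((a1 XOR a2) XNOR (a1 OR a3)))

a4 XNOR ((a1 XOR a2) XNOR ((a1 XOR a2) XNOR (a1 OR a3)))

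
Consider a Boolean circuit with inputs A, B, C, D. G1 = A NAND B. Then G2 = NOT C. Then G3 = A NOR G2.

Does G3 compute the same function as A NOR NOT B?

No

G2 = NOT C
G3 = A NOR G2 = A NOR NOT C
At A=0, B=0, C=1, D=0: circuit gives 1, formula gives 0.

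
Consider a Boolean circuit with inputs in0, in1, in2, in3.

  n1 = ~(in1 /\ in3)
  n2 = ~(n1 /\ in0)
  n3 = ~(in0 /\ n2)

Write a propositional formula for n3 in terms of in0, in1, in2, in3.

~(in0 /\ (~((~(in1 /\ in3)) /\ in0)))

n1 = ~(in1 /\ in3)
n2 = ~(n1 /\ in0) = ~((~(in1 /\ in3)) /\ in0)
n3 = ~(in0 /\ n2) = ~(in0 /\ (~((~(in1 /\ in3)) /\ in0)))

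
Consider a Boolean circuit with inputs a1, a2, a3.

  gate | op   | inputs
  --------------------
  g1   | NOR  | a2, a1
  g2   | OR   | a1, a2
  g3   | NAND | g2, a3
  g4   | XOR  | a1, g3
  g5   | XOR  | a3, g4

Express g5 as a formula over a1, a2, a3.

g2 = a1 OR a2
g3 = g2 NAND a3 = (a1 OR a2) NAND a3
g4 = a1 XOR g3 = a1 XOR ((a1 OR a2) NAND a3)
g5 = a3 XOR g4 = a3 XOR (a1 XOR ((a1 OR a2) NAND a3))

a3 XOR (a1 XOR ((a1 OR a2) NAND a3))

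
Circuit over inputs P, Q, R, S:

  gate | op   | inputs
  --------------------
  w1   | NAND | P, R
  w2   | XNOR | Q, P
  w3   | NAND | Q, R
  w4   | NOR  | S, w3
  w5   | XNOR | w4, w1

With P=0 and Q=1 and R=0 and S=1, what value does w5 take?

0

w1 = 0 NAND 0 = 1
w3 = 1 NAND 0 = 1
w4 = 1 NOR 1 = 0
w5 = 0 XNOR 1 = 0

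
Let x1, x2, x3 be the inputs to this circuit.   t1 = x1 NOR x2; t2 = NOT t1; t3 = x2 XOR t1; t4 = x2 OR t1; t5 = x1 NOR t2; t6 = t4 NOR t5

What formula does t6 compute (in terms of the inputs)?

(x2 OR (x1 NOR x2)) NOR (x1 NOR NOT (x1 NOR x2))

t1 = x1 NOR x2
t2 = NOT t1 = NOT (x1 NOR x2)
t4 = x2 OR t1 = x2 OR (x1 NOR x2)
t5 = x1 NOR t2 = x1 NOR NOT (x1 NOR x2)
t6 = t4 NOR t5 = (x2 OR (x1 NOR x2)) NOR (x1 NOR NOT (x1 NOR x2))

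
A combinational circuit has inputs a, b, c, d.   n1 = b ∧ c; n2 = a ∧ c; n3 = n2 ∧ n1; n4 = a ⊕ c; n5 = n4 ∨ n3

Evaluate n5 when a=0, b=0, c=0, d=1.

n1 = 0 ∧ 0 = 0
n2 = 0 ∧ 0 = 0
n3 = 0 ∧ 0 = 0
n4 = 0 ⊕ 0 = 0
n5 = 0 ∨ 0 = 0

0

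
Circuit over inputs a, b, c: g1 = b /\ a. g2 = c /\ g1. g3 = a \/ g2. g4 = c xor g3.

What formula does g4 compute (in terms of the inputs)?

c xor (a \/ (c /\ (b /\ a)))

g1 = b /\ a
g2 = c /\ g1 = c /\ (b /\ a)
g3 = a \/ g2 = a \/ (c /\ (b /\ a))
g4 = c xor g3 = c xor (a \/ (c /\ (b /\ a)))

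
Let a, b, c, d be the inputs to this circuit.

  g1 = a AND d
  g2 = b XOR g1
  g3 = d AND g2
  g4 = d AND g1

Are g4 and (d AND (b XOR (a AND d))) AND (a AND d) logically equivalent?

g1 = a AND d
g4 = d AND g1 = d AND (a AND d)
At a=1, b=1, c=0, d=1: circuit gives 1, formula gives 0.

No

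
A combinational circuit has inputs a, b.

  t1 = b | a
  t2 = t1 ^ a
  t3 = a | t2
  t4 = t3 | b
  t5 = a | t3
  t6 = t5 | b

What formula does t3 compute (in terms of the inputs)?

a | ((b | a) ^ a)

t1 = b | a
t2 = t1 ^ a = (b | a) ^ a
t3 = a | t2 = a | ((b | a) ^ a)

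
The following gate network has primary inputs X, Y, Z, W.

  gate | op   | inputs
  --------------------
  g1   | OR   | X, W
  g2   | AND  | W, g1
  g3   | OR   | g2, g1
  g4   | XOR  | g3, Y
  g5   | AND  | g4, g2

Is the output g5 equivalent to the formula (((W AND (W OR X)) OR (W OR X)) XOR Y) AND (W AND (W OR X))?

g1 = X OR W
g2 = W AND g1 = W AND (X OR W)
g3 = g2 OR g1 = (W AND (X OR W)) OR (X OR W)
g4 = g3 XOR Y = ((W AND (X OR W)) OR (X OR W)) XOR Y
g5 = g4 AND g2 = (((W AND (X OR W)) OR (X OR W)) XOR Y) AND (W AND (X OR W))
At X=0, Y=0, Z=0, W=0: circuit gives 0, formula gives 0.
At X=0, Y=0, Z=0, W=1: circuit gives 1, formula gives 1.
Agrees on all 16 inputs.

Yes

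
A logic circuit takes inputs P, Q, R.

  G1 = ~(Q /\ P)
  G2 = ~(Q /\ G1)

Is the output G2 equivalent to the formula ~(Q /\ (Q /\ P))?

No

G1 = ~(Q /\ P)
G2 = ~(Q /\ G1) = ~(Q /\ (~(Q /\ P)))
At P=0, Q=1, R=0: circuit gives 0, formula gives 1.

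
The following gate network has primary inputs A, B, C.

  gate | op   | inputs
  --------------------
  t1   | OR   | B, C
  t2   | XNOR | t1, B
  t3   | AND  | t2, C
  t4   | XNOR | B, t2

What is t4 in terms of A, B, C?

t1 = B OR C
t2 = t1 XNOR B = (B OR C) XNOR B
t4 = B XNOR t2 = B XNOR ((B OR C) XNOR B)

B XNOR ((B OR C) XNOR B)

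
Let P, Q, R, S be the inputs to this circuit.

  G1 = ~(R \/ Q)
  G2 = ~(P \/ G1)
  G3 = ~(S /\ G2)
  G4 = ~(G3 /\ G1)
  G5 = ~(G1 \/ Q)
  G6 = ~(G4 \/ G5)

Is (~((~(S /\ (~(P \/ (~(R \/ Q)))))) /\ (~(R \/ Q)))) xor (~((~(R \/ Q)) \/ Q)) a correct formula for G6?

No

G1 = ~(R \/ Q)
G2 = ~(P \/ G1) = ~(P \/ (~(R \/ Q)))
G3 = ~(S /\ G2) = ~(S /\ (~(P \/ (~(R \/ Q)))))
G4 = ~(G3 /\ G1) = ~((~(S /\ (~(P \/ (~(R \/ Q)))))) /\ (~(R \/ Q)))
G5 = ~(G1 \/ Q) = ~((~(R \/ Q)) \/ Q)
G6 = ~(G4 \/ G5) = ~((~((~(S /\ (~(P \/ (~(R \/ Q)))))) /\ (~(R \/ Q)))) \/ (~((~(R \/ Q)) \/ Q)))
At P=0, Q=0, R=0, S=0: circuit gives 1, formula gives 0.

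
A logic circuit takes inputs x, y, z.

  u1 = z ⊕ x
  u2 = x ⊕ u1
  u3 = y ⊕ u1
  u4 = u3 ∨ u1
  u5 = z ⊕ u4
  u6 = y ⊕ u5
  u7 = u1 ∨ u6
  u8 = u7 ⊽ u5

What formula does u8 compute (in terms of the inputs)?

((z ⊕ x) ∨ (y ⊕ (z ⊕ ((y ⊕ (z ⊕ x)) ∨ (z ⊕ x))))) ⊽ (z ⊕ ((y ⊕ (z ⊕ x)) ∨ (z ⊕ x)))

u1 = z ⊕ x
u3 = y ⊕ u1 = y ⊕ (z ⊕ x)
u4 = u3 ∨ u1 = (y ⊕ (z ⊕ x)) ∨ (z ⊕ x)
u5 = z ⊕ u4 = z ⊕ ((y ⊕ (z ⊕ x)) ∨ (z ⊕ x))
u6 = y ⊕ u5 = y ⊕ (z ⊕ ((y ⊕ (z ⊕ x)) ∨ (z ⊕ x)))
u7 = u1 ∨ u6 = (z ⊕ x) ∨ (y ⊕ (z ⊕ ((y ⊕ (z ⊕ x)) ∨ (z ⊕ x))))
u8 = u7 ⊽ u5 = ((z ⊕ x) ∨ (y ⊕ (z ⊕ ((y ⊕ (z ⊕ x)) ∨ (z ⊕ x))))) ⊽ (z ⊕ ((y ⊕ (z ⊕ x)) ∨ (z ⊕ x)))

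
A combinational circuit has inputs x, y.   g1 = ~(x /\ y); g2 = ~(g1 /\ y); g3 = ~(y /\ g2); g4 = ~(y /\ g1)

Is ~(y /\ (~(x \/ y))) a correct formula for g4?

No

g1 = ~(x /\ y)
g4 = ~(y /\ g1) = ~(y /\ (~(x /\ y)))
At x=0, y=1: circuit gives 0, formula gives 1.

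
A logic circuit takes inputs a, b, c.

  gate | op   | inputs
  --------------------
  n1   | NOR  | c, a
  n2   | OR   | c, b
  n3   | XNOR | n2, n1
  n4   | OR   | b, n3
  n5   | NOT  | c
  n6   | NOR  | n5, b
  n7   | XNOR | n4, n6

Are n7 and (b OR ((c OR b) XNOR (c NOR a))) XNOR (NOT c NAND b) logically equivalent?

n1 = c NOR a
n2 = c OR b
n3 = n2 XNOR n1 = (c OR b) XNOR (c NOR a)
n4 = b OR n3 = b OR ((c OR b) XNOR (c NOR a))
n5 = NOT c
n6 = n5 NOR b = NOT c NOR b
n7 = n4 XNOR n6 = (b OR ((c OR b) XNOR (c NOR a))) XNOR (NOT c NOR b)
At a=0, b=0, c=0: circuit gives 1, formula gives 0.

No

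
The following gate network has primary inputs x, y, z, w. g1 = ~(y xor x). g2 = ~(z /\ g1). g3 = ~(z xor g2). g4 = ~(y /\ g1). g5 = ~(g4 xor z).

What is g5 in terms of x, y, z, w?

g1 = ~(y xor x)
g4 = ~(y /\ g1) = ~(y /\ (~(y xor x)))
g5 = ~(g4 xor z) = ~((~(y /\ (~(y xor x)))) xor z)

~((~(y /\ (~(y xor x)))) xor z)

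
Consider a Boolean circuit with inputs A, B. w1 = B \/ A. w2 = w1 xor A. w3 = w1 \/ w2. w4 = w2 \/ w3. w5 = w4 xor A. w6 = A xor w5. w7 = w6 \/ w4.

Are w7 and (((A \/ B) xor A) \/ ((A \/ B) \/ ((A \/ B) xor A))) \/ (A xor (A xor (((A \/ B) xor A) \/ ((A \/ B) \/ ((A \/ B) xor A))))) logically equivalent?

Yes

w1 = B \/ A
w2 = w1 xor A = (B \/ A) xor A
w3 = w1 \/ w2 = (B \/ A) \/ ((B \/ A) xor A)
w4 = w2 \/ w3 = ((B \/ A) xor A) \/ ((B \/ A) \/ ((B \/ A) xor A))
w5 = w4 xor A = (((B \/ A) xor A) \/ ((B \/ A) \/ ((B \/ A) xor A))) xor A
w6 = A xor w5 = A xor ((((B \/ A) xor A) \/ ((B \/ A) \/ ((B \/ A) xor A))) xor A)
w7 = w6 \/ w4 = (A xor ((((B \/ A) xor A) \/ ((B \/ A) \/ ((B \/ A) xor A))) xor A)) \/ (((B \/ A) xor A) \/ ((B \/ A) \/ ((B \/ A) xor A)))
At A=0, B=0: circuit gives 0, formula gives 0.
At A=0, B=1: circuit gives 1, formula gives 1.
Agrees on all 4 inputs.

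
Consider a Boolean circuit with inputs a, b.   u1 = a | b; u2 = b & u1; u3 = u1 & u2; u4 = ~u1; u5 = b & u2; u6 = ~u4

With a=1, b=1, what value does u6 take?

u1 = 1 | 1 = 1
u4 = ~1 = 0
u6 = ~0 = 1

1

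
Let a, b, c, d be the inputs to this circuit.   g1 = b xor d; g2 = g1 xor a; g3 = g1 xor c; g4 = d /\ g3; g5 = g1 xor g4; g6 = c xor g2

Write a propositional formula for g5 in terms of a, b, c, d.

g1 = b xor d
g3 = g1 xor c = (b xor d) xor c
g4 = d /\ g3 = d /\ ((b xor d) xor c)
g5 = g1 xor g4 = (b xor d) xor (d /\ ((b xor d) xor c))

(b xor d) xor (d /\ ((b xor d) xor c))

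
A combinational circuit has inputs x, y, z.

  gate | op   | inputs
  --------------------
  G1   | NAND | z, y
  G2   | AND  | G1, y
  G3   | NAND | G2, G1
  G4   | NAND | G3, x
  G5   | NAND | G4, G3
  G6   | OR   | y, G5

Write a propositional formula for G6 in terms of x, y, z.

G1 = z NAND y
G2 = G1 AND y = (z NAND y) AND y
G3 = G2 NAND G1 = ((z NAND y) AND y) NAND (z NAND y)
G4 = G3 NAND x = (((z NAND y) AND y) NAND (z NAND y)) NAND x
G5 = G4 NAND G3 = ((((z NAND y) AND y) NAND (z NAND y)) NAND x) NAND (((z NAND y) AND y) NAND (z NAND y))
G6 = y OR G5 = y OR (((((z NAND y) AND y) NAND (z NAND y)) NAND x) NAND (((z NAND y) AND y) NAND (z NAND y)))

y OR (((((z NAND y) AND y) NAND (z NAND y)) NAND x) NAND (((z NAND y) AND y) NAND (z NAND y)))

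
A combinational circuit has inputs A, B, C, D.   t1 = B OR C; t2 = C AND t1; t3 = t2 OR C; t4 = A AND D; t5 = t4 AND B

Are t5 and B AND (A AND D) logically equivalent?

t4 = A AND D
t5 = t4 AND B = (A AND D) AND B
At A=0, B=0, C=0, D=0: circuit gives 0, formula gives 0.
At A=1, B=1, C=0, D=1: circuit gives 1, formula gives 1.
Agrees on all 16 inputs.

Yes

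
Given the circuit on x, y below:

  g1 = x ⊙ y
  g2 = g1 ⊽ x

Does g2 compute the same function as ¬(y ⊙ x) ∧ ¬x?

g1 = x ⊙ y
g2 = g1 ⊽ x = (x ⊙ y) ⊽ x
At x=0, y=0: circuit gives 0, formula gives 0.
At x=0, y=1: circuit gives 1, formula gives 1.
Agrees on all 4 inputs.

Yes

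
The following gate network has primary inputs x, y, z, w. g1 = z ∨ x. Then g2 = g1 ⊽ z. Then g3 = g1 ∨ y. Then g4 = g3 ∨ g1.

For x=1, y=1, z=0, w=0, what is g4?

g1 = 0 ∨ 1 = 1
g3 = 1 ∨ 1 = 1
g4 = 1 ∨ 1 = 1

1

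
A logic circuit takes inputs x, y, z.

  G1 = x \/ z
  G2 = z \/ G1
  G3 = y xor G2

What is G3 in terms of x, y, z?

y xor (z \/ (x \/ z))

G1 = x \/ z
G2 = z \/ G1 = z \/ (x \/ z)
G3 = y xor G2 = y xor (z \/ (x \/ z))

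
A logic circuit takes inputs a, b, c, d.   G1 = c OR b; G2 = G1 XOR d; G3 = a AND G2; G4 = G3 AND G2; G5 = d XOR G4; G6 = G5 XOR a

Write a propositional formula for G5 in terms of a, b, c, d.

G1 = c OR b
G2 = G1 XOR d = (c OR b) XOR d
G3 = a AND G2 = a AND ((c OR b) XOR d)
G4 = G3 AND G2 = (a AND ((c OR b) XOR d)) AND ((c OR b) XOR d)
G5 = d XOR G4 = d XOR ((a AND ((c OR b) XOR d)) AND ((c OR b) XOR d))

d XOR ((a AND ((c OR b) XOR d)) AND ((c OR b) XOR d))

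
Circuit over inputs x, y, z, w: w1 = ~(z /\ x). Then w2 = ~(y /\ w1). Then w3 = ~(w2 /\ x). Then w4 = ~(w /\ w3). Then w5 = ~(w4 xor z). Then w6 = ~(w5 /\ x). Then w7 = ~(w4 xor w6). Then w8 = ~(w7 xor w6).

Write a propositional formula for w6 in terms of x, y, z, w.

~((~((~(w /\ (~((~(y /\ (~(z /\ x)))) /\ x)))) xor z)) /\ x)

w1 = ~(z /\ x)
w2 = ~(y /\ w1) = ~(y /\ (~(z /\ x)))
w3 = ~(w2 /\ x) = ~((~(y /\ (~(z /\ x)))) /\ x)
w4 = ~(w /\ w3) = ~(w /\ (~((~(y /\ (~(z /\ x)))) /\ x)))
w5 = ~(w4 xor z) = ~((~(w /\ (~((~(y /\ (~(z /\ x)))) /\ x)))) xor z)
w6 = ~(w5 /\ x) = ~((~((~(w /\ (~((~(y /\ (~(z /\ x)))) /\ x)))) xor z)) /\ x)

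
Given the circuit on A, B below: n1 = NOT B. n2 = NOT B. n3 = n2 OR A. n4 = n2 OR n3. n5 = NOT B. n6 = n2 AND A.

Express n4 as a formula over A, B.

n2 = NOT B
n3 = n2 OR A = NOT B OR A
n4 = n2 OR n3 = NOT B OR (NOT B OR A)

NOT B OR (NOT B OR A)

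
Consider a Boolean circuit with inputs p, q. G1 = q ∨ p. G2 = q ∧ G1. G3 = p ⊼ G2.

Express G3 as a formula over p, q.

G1 = q ∨ p
G2 = q ∧ G1 = q ∧ (q ∨ p)
G3 = p ⊼ G2 = p ⊼ (q ∧ (q ∨ p))

p ⊼ (q ∧ (q ∨ p))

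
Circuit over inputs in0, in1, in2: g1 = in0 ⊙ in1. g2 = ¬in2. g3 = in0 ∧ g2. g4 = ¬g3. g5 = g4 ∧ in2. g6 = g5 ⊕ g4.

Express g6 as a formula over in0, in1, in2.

g2 = ¬in2
g3 = in0 ∧ g2 = in0 ∧ ¬in2
g4 = ¬g3 = ¬(in0 ∧ ¬in2)
g5 = g4 ∧ in2 = ¬(in0 ∧ ¬in2) ∧ in2
g6 = g5 ⊕ g4 = (¬(in0 ∧ ¬in2) ∧ in2) ⊕ ¬(in0 ∧ ¬in2)

(¬(in0 ∧ ¬in2) ∧ in2) ⊕ ¬(in0 ∧ ¬in2)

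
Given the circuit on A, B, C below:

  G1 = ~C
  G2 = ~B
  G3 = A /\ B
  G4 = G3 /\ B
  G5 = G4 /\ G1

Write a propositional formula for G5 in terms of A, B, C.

((A /\ B) /\ B) /\ ~C

G1 = ~C
G3 = A /\ B
G4 = G3 /\ B = (A /\ B) /\ B
G5 = G4 /\ G1 = ((A /\ B) /\ B) /\ ~C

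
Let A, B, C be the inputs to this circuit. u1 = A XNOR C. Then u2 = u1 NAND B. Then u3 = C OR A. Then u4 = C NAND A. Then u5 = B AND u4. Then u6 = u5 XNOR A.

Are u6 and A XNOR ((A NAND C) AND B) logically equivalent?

Yes

u4 = C NAND A
u5 = B AND u4 = B AND (C NAND A)
u6 = u5 XNOR A = (B AND (C NAND A)) XNOR A
At A=0, B=1, C=0: circuit gives 0, formula gives 0.
At A=0, B=0, C=0: circuit gives 1, formula gives 1.
Agrees on all 8 inputs.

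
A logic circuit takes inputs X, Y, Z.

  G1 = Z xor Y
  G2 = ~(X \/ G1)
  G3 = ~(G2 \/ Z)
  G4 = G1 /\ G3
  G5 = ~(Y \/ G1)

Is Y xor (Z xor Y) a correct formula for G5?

No

G1 = Z xor Y
G5 = ~(Y \/ G1) = ~(Y \/ (Z xor Y))
At X=0, Y=0, Z=0: circuit gives 1, formula gives 0.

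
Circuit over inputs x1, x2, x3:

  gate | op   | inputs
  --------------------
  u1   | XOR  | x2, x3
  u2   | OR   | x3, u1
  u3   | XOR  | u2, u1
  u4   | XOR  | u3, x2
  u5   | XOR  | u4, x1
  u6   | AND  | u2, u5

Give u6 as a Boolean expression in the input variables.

(x3 OR (x2 XOR x3)) AND ((((x3 OR (x2 XOR x3)) XOR (x2 XOR x3)) XOR x2) XOR x1)

u1 = x2 XOR x3
u2 = x3 OR u1 = x3 OR (x2 XOR x3)
u3 = u2 XOR u1 = (x3 OR (x2 XOR x3)) XOR (x2 XOR x3)
u4 = u3 XOR x2 = ((x3 OR (x2 XOR x3)) XOR (x2 XOR x3)) XOR x2
u5 = u4 XOR x1 = (((x3 OR (x2 XOR x3)) XOR (x2 XOR x3)) XOR x2) XOR x1
u6 = u2 AND u5 = (x3 OR (x2 XOR x3)) AND ((((x3 OR (x2 XOR x3)) XOR (x2 XOR x3)) XOR x2) XOR x1)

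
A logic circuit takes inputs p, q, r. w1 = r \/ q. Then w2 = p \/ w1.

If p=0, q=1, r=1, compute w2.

1

w1 = 1 \/ 1 = 1
w2 = 0 \/ 1 = 1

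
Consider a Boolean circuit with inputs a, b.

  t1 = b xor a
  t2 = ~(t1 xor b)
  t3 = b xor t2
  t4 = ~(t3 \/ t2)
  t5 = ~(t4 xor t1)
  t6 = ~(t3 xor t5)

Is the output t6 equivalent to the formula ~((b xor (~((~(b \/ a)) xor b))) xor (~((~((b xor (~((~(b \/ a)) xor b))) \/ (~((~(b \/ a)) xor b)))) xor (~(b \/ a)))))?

No

t1 = b xor a
t2 = ~(t1 xor b) = ~((b xor a) xor b)
t3 = b xor t2 = b xor (~((b xor a) xor b))
t4 = ~(t3 \/ t2) = ~((b xor (~((b xor a) xor b))) \/ (~((b xor a) xor b)))
t5 = ~(t4 xor t1) = ~((~((b xor (~((b xor a) xor b))) \/ (~((b xor a) xor b)))) xor (b xor a))
t6 = ~(t3 xor t5) = ~((b xor (~((b xor a) xor b))) xor (~((~((b xor (~((b xor a) xor b))) \/ (~((b xor a) xor b)))) xor (b xor a))))
At a=0, b=0: circuit gives 1, formula gives 0.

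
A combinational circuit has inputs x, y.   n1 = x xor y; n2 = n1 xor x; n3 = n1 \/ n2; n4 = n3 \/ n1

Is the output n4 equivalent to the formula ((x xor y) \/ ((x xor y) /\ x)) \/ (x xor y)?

n1 = x xor y
n2 = n1 xor x = (x xor y) xor x
n3 = n1 \/ n2 = (x xor y) \/ ((x xor y) xor x)
n4 = n3 \/ n1 = ((x xor y) \/ ((x xor y) xor x)) \/ (x xor y)
At x=1, y=1: circuit gives 1, formula gives 0.

No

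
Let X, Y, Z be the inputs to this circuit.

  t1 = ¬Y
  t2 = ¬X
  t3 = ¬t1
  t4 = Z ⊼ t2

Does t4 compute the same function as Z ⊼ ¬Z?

t2 = ¬X
t4 = Z ⊼ t2 = Z ⊼ ¬X
At X=0, Y=0, Z=1: circuit gives 0, formula gives 1.

No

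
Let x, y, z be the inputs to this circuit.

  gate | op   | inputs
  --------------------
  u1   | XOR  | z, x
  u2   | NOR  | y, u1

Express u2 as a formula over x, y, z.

u1 = z XOR x
u2 = y NOR u1 = y NOR (z XOR x)

y NOR (z XOR x)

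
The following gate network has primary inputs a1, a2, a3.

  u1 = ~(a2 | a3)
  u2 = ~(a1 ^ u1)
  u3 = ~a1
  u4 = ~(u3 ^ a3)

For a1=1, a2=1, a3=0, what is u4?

u3 = ~1 = 0
u4 = ~(0 ^ 0) = 1

1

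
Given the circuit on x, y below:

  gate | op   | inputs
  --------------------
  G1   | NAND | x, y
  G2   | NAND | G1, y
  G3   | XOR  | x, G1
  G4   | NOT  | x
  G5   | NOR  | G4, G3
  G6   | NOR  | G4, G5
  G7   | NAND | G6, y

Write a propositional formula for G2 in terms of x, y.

G1 = x NAND y
G2 = G1 NAND y = (x NAND y) NAND y

(x NAND y) NAND y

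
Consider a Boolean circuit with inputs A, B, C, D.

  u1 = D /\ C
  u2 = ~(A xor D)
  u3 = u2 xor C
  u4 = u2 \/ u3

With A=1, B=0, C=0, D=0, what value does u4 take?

0

u2 = ~(1 xor 0) = 0
u3 = 0 xor 0 = 0
u4 = 0 \/ 0 = 0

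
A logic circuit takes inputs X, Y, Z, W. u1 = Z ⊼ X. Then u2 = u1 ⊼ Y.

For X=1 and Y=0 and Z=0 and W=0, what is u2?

1

u1 = 0 ⊼ 1 = 1
u2 = 1 ⊼ 0 = 1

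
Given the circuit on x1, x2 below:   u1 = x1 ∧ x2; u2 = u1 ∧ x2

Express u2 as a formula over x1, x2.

u1 = x1 ∧ x2
u2 = u1 ∧ x2 = (x1 ∧ x2) ∧ x2

(x1 ∧ x2) ∧ x2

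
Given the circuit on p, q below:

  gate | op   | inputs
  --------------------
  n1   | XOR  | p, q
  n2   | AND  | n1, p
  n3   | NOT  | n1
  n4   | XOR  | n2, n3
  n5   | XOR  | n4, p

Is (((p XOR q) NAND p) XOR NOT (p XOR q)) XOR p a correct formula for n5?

No

n1 = p XOR q
n2 = n1 AND p = (p XOR q) AND p
n3 = NOT n1 = NOT (p XOR q)
n4 = n2 XOR n3 = ((p XOR q) AND p) XOR NOT (p XOR q)
n5 = n4 XOR p = (((p XOR q) AND p) XOR NOT (p XOR q)) XOR p
At p=0, q=0: circuit gives 1, formula gives 0.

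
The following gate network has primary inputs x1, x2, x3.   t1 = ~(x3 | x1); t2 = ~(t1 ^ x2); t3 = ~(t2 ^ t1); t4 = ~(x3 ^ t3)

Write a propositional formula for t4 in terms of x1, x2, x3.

t1 = ~(x3 | x1)
t2 = ~(t1 ^ x2) = ~((~(x3 | x1)) ^ x2)
t3 = ~(t2 ^ t1) = ~((~((~(x3 | x1)) ^ x2)) ^ (~(x3 | x1)))
t4 = ~(x3 ^ t3) = ~(x3 ^ (~((~((~(x3 | x1)) ^ x2)) ^ (~(x3 | x1)))))

~(x3 ^ (~((~((~(x3 | x1)) ^ x2)) ^ (~(x3 | x1)))))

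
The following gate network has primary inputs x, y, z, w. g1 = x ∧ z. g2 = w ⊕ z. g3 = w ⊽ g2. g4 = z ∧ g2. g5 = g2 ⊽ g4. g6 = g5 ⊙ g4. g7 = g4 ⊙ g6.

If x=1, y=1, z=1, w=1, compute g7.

g2 = 1 ⊕ 1 = 0
g4 = 1 ∧ 0 = 0
g5 = 0 ⊽ 0 = 1
g6 = 1 ⊙ 0 = 0
g7 = 0 ⊙ 0 = 1

1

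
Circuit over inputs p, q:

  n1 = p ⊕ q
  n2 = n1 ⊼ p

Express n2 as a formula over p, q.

n1 = p ⊕ q
n2 = n1 ⊼ p = (p ⊕ q) ⊼ p

(p ⊕ q) ⊼ p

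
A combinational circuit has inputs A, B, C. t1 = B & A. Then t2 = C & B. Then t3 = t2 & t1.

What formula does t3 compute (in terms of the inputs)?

(C & B) & (B & A)

t1 = B & A
t2 = C & B
t3 = t2 & t1 = (C & B) & (B & A)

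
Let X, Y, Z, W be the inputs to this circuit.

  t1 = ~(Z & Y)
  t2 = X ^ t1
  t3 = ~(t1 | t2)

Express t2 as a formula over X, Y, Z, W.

t1 = ~(Z & Y)
t2 = X ^ t1 = X ^ (~(Z & Y))

X ^ (~(Z & Y))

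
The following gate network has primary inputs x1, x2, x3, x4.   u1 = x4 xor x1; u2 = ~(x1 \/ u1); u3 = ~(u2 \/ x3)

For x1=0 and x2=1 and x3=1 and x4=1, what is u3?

0

u1 = 1 xor 0 = 1
u2 = ~(0 \/ 1) = 0
u3 = ~(0 \/ 1) = 0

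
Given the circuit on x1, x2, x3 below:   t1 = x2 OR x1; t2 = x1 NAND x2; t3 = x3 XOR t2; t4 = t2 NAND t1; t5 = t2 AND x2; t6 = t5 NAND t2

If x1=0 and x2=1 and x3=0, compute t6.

t2 = 0 NAND 1 = 1
t5 = 1 AND 1 = 1
t6 = 1 NAND 1 = 0

0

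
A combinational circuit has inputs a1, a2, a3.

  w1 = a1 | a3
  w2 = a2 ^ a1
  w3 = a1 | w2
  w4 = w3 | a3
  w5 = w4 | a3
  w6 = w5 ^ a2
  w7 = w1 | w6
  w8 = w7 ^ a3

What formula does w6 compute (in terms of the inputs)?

w2 = a2 ^ a1
w3 = a1 | w2 = a1 | (a2 ^ a1)
w4 = w3 | a3 = (a1 | (a2 ^ a1)) | a3
w5 = w4 | a3 = ((a1 | (a2 ^ a1)) | a3) | a3
w6 = w5 ^ a2 = (((a1 | (a2 ^ a1)) | a3) | a3) ^ a2

(((a1 | (a2 ^ a1)) | a3) | a3) ^ a2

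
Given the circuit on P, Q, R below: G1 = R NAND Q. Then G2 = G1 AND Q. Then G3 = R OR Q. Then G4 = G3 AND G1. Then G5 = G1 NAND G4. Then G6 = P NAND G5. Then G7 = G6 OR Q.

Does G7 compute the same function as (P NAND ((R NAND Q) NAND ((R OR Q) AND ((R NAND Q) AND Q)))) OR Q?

No

G1 = R NAND Q
G3 = R OR Q
G4 = G3 AND G1 = (R OR Q) AND (R NAND Q)
G5 = G1 NAND G4 = (R NAND Q) NAND ((R OR Q) AND (R NAND Q))
G6 = P NAND G5 = P NAND ((R NAND Q) NAND ((R OR Q) AND (R NAND Q)))
G7 = G6 OR Q = (P NAND ((R NAND Q) NAND ((R OR Q) AND (R NAND Q)))) OR Q
At P=1, Q=0, R=1: circuit gives 1, formula gives 0.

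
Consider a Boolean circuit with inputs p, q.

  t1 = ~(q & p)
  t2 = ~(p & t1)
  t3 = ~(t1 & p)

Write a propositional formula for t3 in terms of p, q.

~((~(q & p)) & p)

t1 = ~(q & p)
t3 = ~(t1 & p) = ~((~(q & p)) & p)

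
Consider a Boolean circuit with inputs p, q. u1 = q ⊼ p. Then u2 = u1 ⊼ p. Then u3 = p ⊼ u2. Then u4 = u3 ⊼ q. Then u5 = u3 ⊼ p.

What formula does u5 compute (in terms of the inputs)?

(p ⊼ ((q ⊼ p) ⊼ p)) ⊼ p

u1 = q ⊼ p
u2 = u1 ⊼ p = (q ⊼ p) ⊼ p
u3 = p ⊼ u2 = p ⊼ ((q ⊼ p) ⊼ p)
u5 = u3 ⊼ p = (p ⊼ ((q ⊼ p) ⊼ p)) ⊼ p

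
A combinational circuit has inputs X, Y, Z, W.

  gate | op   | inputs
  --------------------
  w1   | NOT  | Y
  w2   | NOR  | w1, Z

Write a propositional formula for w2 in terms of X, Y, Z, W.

w1 = NOT Y
w2 = w1 NOR Z = NOT Y NOR Z

NOT Y NOR Z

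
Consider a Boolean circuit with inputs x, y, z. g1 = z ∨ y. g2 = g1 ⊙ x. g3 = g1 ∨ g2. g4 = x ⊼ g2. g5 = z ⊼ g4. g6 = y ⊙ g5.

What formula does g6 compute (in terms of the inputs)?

g1 = z ∨ y
g2 = g1 ⊙ x = (z ∨ y) ⊙ x
g4 = x ⊼ g2 = x ⊼ ((z ∨ y) ⊙ x)
g5 = z ⊼ g4 = z ⊼ (x ⊼ ((z ∨ y) ⊙ x))
g6 = y ⊙ g5 = y ⊙ (z ⊼ (x ⊼ ((z ∨ y) ⊙ x)))

y ⊙ (z ⊼ (x ⊼ ((z ∨ y) ⊙ x)))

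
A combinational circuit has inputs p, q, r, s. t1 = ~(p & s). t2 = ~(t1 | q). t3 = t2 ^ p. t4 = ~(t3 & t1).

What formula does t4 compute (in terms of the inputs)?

t1 = ~(p & s)
t2 = ~(t1 | q) = ~((~(p & s)) | q)
t3 = t2 ^ p = (~((~(p & s)) | q)) ^ p
t4 = ~(t3 & t1) = ~(((~((~(p & s)) | q)) ^ p) & (~(p & s)))

~(((~((~(p & s)) | q)) ^ p) & (~(p & s)))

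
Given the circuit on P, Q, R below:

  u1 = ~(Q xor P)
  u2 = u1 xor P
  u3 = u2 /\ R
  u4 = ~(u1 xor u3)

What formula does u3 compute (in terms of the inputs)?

((~(Q xor P)) xor P) /\ R

u1 = ~(Q xor P)
u2 = u1 xor P = (~(Q xor P)) xor P
u3 = u2 /\ R = ((~(Q xor P)) xor P) /\ R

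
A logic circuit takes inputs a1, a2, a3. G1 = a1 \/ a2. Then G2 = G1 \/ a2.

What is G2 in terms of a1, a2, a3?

(a1 \/ a2) \/ a2

G1 = a1 \/ a2
G2 = G1 \/ a2 = (a1 \/ a2) \/ a2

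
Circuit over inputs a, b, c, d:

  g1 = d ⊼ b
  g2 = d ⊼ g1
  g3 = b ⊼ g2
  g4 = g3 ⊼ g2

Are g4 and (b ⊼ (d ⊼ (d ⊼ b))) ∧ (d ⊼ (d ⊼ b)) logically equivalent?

No

g1 = d ⊼ b
g2 = d ⊼ g1 = d ⊼ (d ⊼ b)
g3 = b ⊼ g2 = b ⊼ (d ⊼ (d ⊼ b))
g4 = g3 ⊼ g2 = (b ⊼ (d ⊼ (d ⊼ b))) ⊼ (d ⊼ (d ⊼ b))
At a=0, b=0, c=0, d=0: circuit gives 0, formula gives 1.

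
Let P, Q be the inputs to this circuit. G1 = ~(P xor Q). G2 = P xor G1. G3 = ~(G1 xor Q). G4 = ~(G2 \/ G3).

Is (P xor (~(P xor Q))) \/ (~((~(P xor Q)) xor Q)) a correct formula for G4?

G1 = ~(P xor Q)
G2 = P xor G1 = P xor (~(P xor Q))
G3 = ~(G1 xor Q) = ~((~(P xor Q)) xor Q)
G4 = ~(G2 \/ G3) = ~((P xor (~(P xor Q))) \/ (~((~(P xor Q)) xor Q)))
At P=0, Q=0: circuit gives 0, formula gives 1.

No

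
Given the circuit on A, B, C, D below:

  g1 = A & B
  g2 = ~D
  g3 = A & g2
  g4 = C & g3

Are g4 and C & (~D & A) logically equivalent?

Yes

g2 = ~D
g3 = A & g2 = A & ~D
g4 = C & g3 = C & (A & ~D)
At A=0, B=0, C=0, D=0: circuit gives 0, formula gives 0.
At A=1, B=0, C=1, D=0: circuit gives 1, formula gives 1.
Agrees on all 16 inputs.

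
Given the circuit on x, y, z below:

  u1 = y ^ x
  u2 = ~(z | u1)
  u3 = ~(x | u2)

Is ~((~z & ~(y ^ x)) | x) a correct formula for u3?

u1 = y ^ x
u2 = ~(z | u1) = ~(z | (y ^ x))
u3 = ~(x | u2) = ~(x | (~(z | (y ^ x))))
At x=0, y=0, z=0: circuit gives 0, formula gives 0.
At x=0, y=0, z=1: circuit gives 1, formula gives 1.
Agrees on all 8 inputs.

Yes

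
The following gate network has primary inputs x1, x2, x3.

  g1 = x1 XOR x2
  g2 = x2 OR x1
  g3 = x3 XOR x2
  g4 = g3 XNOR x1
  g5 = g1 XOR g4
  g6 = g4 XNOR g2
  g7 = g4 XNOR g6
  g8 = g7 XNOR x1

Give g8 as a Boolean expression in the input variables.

(((x3 XOR x2) XNOR x1) XNOR (((x3 XOR x2) XNOR x1) XNOR (x2 OR x1))) XNOR x1

g2 = x2 OR x1
g3 = x3 XOR x2
g4 = g3 XNOR x1 = (x3 XOR x2) XNOR x1
g6 = g4 XNOR g2 = ((x3 XOR x2) XNOR x1) XNOR (x2 OR x1)
g7 = g4 XNOR g6 = ((x3 XOR x2) XNOR x1) XNOR (((x3 XOR x2) XNOR x1) XNOR (x2 OR x1))
g8 = g7 XNOR x1 = (((x3 XOR x2) XNOR x1) XNOR (((x3 XOR x2) XNOR x1) XNOR (x2 OR x1))) XNOR x1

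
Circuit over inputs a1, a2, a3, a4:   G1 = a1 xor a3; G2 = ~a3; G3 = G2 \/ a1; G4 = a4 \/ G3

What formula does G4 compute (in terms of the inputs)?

G2 = ~a3
G3 = G2 \/ a1 = ~a3 \/ a1
G4 = a4 \/ G3 = a4 \/ (~a3 \/ a1)

a4 \/ (~a3 \/ a1)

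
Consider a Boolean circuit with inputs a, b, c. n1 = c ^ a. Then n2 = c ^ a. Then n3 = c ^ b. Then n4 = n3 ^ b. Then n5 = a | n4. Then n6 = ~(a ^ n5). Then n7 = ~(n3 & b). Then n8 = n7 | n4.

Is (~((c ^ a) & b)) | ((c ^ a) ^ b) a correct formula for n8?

No

n3 = c ^ b
n4 = n3 ^ b = (c ^ b) ^ b
n7 = ~(n3 & b) = ~((c ^ b) & b)
n8 = n7 | n4 = (~((c ^ b) & b)) | ((c ^ b) ^ b)
At a=0, b=1, c=0: circuit gives 0, formula gives 1.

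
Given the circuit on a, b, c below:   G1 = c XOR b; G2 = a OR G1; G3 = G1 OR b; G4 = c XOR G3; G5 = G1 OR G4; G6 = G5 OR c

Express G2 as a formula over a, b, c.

a OR (c XOR b)

G1 = c XOR b
G2 = a OR G1 = a OR (c XOR b)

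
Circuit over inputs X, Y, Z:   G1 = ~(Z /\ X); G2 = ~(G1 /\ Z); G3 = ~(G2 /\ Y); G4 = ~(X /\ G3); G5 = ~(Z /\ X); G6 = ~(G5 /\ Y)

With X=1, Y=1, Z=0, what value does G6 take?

0

G5 = ~(0 /\ 1) = 1
G6 = ~(1 /\ 1) = 0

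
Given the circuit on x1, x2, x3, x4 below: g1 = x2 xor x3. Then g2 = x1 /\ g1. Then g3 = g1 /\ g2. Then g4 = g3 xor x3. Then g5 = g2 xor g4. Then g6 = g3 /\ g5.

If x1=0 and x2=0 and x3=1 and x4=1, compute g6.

g1 = 0 xor 1 = 1
g2 = 0 /\ 1 = 0
g3 = 1 /\ 0 = 0
g4 = 0 xor 1 = 1
g5 = 0 xor 1 = 1
g6 = 0 /\ 1 = 0

0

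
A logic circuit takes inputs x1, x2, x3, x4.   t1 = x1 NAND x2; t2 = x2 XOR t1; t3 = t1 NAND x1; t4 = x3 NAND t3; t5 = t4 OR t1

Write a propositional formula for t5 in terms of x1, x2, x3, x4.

(x3 NAND ((x1 NAND x2) NAND x1)) OR (x1 NAND x2)

t1 = x1 NAND x2
t3 = t1 NAND x1 = (x1 NAND x2) NAND x1
t4 = x3 NAND t3 = x3 NAND ((x1 NAND x2) NAND x1)
t5 = t4 OR t1 = (x3 NAND ((x1 NAND x2) NAND x1)) OR (x1 NAND x2)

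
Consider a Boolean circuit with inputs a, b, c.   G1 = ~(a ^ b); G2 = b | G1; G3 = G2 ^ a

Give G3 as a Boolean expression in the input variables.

(b | (~(a ^ b))) ^ a

G1 = ~(a ^ b)
G2 = b | G1 = b | (~(a ^ b))
G3 = G2 ^ a = (b | (~(a ^ b))) ^ a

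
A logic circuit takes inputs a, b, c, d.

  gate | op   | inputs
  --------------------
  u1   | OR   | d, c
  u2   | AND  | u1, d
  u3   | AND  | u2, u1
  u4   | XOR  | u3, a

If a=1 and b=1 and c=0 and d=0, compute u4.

1

u1 = 0 OR 0 = 0
u2 = 0 AND 0 = 0
u3 = 0 AND 0 = 0
u4 = 0 XOR 1 = 1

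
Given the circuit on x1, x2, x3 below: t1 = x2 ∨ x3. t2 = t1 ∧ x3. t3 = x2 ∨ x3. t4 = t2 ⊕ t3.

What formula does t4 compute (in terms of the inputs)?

((x2 ∨ x3) ∧ x3) ⊕ (x2 ∨ x3)

t1 = x2 ∨ x3
t2 = t1 ∧ x3 = (x2 ∨ x3) ∧ x3
t3 = x2 ∨ x3
t4 = t2 ⊕ t3 = ((x2 ∨ x3) ∧ x3) ⊕ (x2 ∨ x3)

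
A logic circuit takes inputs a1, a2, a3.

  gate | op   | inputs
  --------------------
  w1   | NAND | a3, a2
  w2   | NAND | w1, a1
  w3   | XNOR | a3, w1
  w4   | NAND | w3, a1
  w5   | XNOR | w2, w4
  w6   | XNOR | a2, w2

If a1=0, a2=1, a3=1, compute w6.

1

w1 = 1 NAND 1 = 0
w2 = 0 NAND 0 = 1
w6 = 1 XNOR 1 = 1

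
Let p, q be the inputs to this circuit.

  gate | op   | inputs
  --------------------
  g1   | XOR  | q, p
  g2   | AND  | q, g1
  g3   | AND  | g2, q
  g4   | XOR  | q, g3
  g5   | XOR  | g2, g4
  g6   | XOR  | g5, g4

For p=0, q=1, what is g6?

1

g1 = 1 XOR 0 = 1
g2 = 1 AND 1 = 1
g3 = 1 AND 1 = 1
g4 = 1 XOR 1 = 0
g5 = 1 XOR 0 = 1
g6 = 1 XOR 0 = 1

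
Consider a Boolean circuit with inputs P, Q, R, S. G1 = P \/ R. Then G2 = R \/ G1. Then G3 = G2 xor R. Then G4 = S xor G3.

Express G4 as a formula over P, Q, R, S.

S xor ((R \/ (P \/ R)) xor R)

G1 = P \/ R
G2 = R \/ G1 = R \/ (P \/ R)
G3 = G2 xor R = (R \/ (P \/ R)) xor R
G4 = S xor G3 = S xor ((R \/ (P \/ R)) xor R)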